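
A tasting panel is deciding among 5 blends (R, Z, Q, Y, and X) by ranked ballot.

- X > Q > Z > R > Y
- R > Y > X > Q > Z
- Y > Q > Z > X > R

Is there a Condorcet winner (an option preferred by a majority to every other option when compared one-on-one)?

No

Head-to-head results (3 voters total):
R vs Z: Z wins 2–1.
R vs Q: Q wins 2–1.
R vs Y: R wins 2–1.
R vs X: X wins 2–1.
Z vs Q: Q wins 3–0.
Z vs Y: Y wins 2–1.
Z vs X: X wins 2–1.
Q vs Y: Y wins 2–1.
Q vs X: X wins 2–1.
Y vs X: Y wins 2–1.
No candidate beats all others: R beats Y beats Z beats R, a majority cycle.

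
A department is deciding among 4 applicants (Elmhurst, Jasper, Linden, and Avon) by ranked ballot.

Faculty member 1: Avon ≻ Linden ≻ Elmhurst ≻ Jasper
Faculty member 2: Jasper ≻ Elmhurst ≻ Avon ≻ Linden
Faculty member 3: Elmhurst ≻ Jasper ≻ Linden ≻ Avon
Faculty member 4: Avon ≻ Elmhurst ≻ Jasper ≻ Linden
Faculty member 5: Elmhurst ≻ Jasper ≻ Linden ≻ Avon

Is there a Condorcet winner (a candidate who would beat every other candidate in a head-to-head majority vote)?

Head-to-head results (5 voters total):
Elmhurst vs Jasper: Elmhurst wins 4–1.
Elmhurst vs Linden: Elmhurst wins 4–1.
Elmhurst vs Avon: Elmhurst wins 3–2.
Jasper vs Linden: Jasper wins 4–1.
Jasper vs Avon: Jasper wins 3–2.
Linden vs Avon: Avon wins 3–2.
Elmhurst beats each rival — Jasper (4–1), Linden (4–1), Avon (3–2) — so Elmhurst is the Condorcet winner.

Yes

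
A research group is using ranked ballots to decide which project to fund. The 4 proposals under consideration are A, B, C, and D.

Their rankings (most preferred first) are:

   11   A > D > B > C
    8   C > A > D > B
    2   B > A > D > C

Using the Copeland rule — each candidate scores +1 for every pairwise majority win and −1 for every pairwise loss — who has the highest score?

A

Pairwise results:
  A vs B: A wins 19–2.
  A vs C: A wins 13–8.
  A vs D: A wins 21–0.
  B vs C: B wins 13–8.
  B vs D: D wins 19–2.
  C vs D: D wins 13–8.
Copeland scores (wins − losses):
  A: 3 − 0 = 3
  B: 1 − 2 = -1
  C: 0 − 3 = -3
  D: 2 − 1 = 1
A has the best Copeland score.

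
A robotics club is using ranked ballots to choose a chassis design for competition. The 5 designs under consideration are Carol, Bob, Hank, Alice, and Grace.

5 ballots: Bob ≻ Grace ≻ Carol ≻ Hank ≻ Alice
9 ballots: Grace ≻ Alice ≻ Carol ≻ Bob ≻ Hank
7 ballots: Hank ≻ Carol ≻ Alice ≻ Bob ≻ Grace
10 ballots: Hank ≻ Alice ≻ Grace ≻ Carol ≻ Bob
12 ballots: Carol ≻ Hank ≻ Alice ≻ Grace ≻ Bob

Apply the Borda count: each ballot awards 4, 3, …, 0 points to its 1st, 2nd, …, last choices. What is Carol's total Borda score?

107

Borda scores:
  Carol: 5·2 + 9·2 + 7·3 + 10·1 + 12·4 = 107
  Bob: 5·4 + 9·1 + 7·1 + 10·0 + 12·0 = 36
  Hank: 5·1 + 9·0 + 7·4 + 10·4 + 12·3 = 109
  Alice: 5·0 + 9·3 + 7·2 + 10·3 + 12·2 = 95
  Grace: 5·3 + 9·4 + 7·0 + 10·2 + 12·1 = 83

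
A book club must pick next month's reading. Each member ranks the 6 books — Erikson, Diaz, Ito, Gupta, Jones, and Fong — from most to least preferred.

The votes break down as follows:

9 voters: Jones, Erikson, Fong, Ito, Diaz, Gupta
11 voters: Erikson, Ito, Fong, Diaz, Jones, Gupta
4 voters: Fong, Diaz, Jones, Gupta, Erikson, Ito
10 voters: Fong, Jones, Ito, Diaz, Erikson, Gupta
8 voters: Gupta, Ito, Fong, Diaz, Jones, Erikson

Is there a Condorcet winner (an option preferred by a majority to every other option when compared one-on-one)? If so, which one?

Fong

Head-to-head results (42 voters total):
Erikson vs Diaz: Diaz wins 22–20.
Erikson vs Ito: Erikson wins 24–18.
Erikson vs Gupta: Erikson wins 30–12.
Erikson vs Jones: Jones wins 31–11.
Erikson vs Fong: Fong wins 22–20.
Diaz vs Ito: Ito wins 38–4.
Diaz vs Gupta: Diaz wins 34–8.
Diaz vs Jones: Diaz wins 23–19.
Diaz vs Fong: Fong wins 42–0.
Ito vs Gupta: Ito wins 30–12.
Ito vs Jones: Jones wins 23–19.
Ito vs Fong: Fong wins 23–19.
Gupta vs Jones: Jones wins 34–8.
Gupta vs Fong: Fong wins 34–8.
Jones vs Fong: Fong wins 33–9.
Fong beats each rival — Erikson (22–20), Diaz (42–0), Ito (23–19), Gupta (34–8), Jones (33–9) — so Fong is the Condorcet winner.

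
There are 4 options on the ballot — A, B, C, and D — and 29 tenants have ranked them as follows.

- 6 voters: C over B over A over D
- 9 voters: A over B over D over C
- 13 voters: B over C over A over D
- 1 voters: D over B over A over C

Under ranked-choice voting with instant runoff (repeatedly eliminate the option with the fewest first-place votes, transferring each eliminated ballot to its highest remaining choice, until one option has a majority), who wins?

Round 1: B 13, A 9, C 6, D 1. D has the fewest and is eliminated.
Round 2: B 14, A 9, C 6. C has the fewest and is eliminated.
Round 3: B 20, A 9. B has a majority.

B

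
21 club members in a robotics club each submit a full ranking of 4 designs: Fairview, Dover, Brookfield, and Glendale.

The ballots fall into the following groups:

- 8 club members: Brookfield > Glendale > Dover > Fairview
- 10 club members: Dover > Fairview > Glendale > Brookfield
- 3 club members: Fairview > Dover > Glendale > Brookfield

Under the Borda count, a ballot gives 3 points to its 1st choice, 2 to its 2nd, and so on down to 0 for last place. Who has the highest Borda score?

Dover

Borda scores:
  Fairview: 8·0 + 10·2 + 3·3 = 29
  Dover: 8·1 + 10·3 + 3·2 = 44
  Brookfield: 8·3 + 10·0 + 3·0 = 24
  Glendale: 8·2 + 10·1 + 3·1 = 29
Dover has the highest total.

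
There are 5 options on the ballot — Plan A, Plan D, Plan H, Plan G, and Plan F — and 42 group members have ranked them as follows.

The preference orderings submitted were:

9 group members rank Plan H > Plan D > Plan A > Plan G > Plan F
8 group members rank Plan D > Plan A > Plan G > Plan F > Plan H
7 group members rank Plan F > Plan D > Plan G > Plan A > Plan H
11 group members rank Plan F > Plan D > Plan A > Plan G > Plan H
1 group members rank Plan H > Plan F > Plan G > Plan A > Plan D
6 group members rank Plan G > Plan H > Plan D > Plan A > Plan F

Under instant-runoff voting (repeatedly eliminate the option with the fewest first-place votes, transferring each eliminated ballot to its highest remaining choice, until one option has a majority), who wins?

Round 1: Plan F 18, Plan H 10, Plan D 8, Plan G 6, Plan A 0. Plan A has the fewest and is eliminated.
Round 2: Plan F 18, Plan H 10, Plan D 8, Plan G 6. Plan G has the fewest and is eliminated.
Round 3: Plan F 18, Plan H 16, Plan D 8. Plan D has the fewest and is eliminated.
Round 4: Plan F 26, Plan H 16. Plan F has a majority.

Plan F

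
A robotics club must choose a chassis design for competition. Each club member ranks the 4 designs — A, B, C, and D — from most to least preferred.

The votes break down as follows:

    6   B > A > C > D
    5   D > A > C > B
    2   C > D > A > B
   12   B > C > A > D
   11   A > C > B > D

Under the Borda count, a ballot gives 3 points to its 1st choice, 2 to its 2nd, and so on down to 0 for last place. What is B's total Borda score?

65

Borda scores:
  A: 6·2 + 5·2 + 2·1 + 12·1 + 11·3 = 69
  B: 6·3 + 5·0 + 2·0 + 12·3 + 11·1 = 65
  C: 6·1 + 5·1 + 2·3 + 12·2 + 11·2 = 63
  D: 6·0 + 5·3 + 2·2 + 12·0 + 11·0 = 19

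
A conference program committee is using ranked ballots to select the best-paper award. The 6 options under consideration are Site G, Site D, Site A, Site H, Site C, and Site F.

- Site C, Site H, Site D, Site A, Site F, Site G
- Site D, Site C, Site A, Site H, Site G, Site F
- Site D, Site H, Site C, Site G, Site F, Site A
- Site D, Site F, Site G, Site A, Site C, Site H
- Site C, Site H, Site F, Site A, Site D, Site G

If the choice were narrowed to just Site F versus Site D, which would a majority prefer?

Ballots ranking Site F above Site D: 1.
Ballots ranking Site D above Site F: 4.
Site D wins the head-to-head, 4–1.

Site D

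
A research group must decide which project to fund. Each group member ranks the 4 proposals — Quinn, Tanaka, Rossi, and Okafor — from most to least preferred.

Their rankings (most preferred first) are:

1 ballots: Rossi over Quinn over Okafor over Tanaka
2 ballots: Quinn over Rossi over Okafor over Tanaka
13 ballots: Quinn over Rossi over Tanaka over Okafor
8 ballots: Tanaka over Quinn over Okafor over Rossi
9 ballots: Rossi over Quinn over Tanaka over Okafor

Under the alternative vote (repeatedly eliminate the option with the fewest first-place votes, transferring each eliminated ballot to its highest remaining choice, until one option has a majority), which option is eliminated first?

Round 1: Quinn 15, Rossi 10, Tanaka 8, Okafor 0. Okafor has the fewest and is eliminated.
Round 2: Quinn 15, Rossi 10, Tanaka 8. Tanaka has the fewest and is eliminated.
Round 3: Quinn 23, Rossi 10. Quinn has a majority.

Okafor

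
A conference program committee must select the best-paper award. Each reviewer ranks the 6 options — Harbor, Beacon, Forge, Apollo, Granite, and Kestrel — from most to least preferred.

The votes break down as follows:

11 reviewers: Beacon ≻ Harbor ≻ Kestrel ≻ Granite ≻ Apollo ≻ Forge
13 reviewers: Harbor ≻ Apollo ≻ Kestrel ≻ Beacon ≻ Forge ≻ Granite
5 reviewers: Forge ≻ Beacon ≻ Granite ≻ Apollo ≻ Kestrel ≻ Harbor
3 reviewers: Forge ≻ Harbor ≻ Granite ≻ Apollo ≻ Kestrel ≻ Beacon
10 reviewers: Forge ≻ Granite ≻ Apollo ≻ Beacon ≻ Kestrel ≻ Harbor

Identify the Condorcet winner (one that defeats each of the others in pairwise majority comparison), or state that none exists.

Head-to-head results (42 voters total):
Harbor vs Beacon: Beacon wins 26–16.
Harbor vs Forge: Harbor wins 24–18.
Harbor vs Apollo: Harbor wins 27–15.
Harbor vs Granite: Harbor wins 27–15.
Harbor vs Kestrel: Harbor wins 27–15.
Beacon vs Forge: Beacon wins 24–18.
Beacon vs Apollo: Apollo wins 26–16.
Beacon vs Granite: Beacon wins 29–13.
Beacon vs Kestrel: Beacon wins 26–16.
Forge vs Apollo: Apollo wins 24–18.
Forge vs Granite: Forge wins 31–11.
Forge vs Kestrel: Kestrel wins 24–18.
Apollo vs Granite: Granite wins 29–13.
Apollo vs Kestrel: Apollo wins 31–11.
Granite vs Kestrel: Kestrel wins 24–18.
No candidate beats all others: Harbor beats Apollo beats Beacon beats Harbor, a majority cycle.

No Condorcet winner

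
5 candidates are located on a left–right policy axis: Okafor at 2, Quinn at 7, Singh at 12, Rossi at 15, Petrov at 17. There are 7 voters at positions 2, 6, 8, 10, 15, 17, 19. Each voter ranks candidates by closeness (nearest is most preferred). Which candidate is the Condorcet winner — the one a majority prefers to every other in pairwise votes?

With single-peaked preferences on a line, the Condorcet winner is the candidate closest to the median voter.
The median voter (position 10) is closest to Singh at 12.
Check: Singh vs Rossi — voters closer to Singh: 4 of 7.

Singh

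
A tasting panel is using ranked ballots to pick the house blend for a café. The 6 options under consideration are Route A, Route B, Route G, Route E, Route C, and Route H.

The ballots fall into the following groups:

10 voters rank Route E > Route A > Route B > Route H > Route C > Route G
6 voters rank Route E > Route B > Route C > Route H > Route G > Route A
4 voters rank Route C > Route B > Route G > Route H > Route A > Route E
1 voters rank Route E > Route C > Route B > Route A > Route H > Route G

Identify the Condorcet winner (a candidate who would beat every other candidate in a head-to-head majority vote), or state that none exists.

Head-to-head results (21 voters total):
Route A vs Route B: Route B wins 11–10.
Route A vs Route G: Route A wins 11–10.
Route A vs Route E: Route E wins 17–4.
Route A vs Route C: Route C wins 11–10.
Route A vs Route H: Route A wins 11–10.
Route B vs Route G: Route B wins 21–0.
Route B vs Route E: Route E wins 17–4.
Route B vs Route C: Route B wins 16–5.
Route B vs Route H: Route B wins 21–0.
Route G vs Route E: Route E wins 17–4.
Route G vs Route C: Route C wins 21–0.
Route G vs Route H: Route H wins 17–4.
Route E vs Route C: Route E wins 17–4.
Route E vs Route H: Route E wins 17–4.
Route C vs Route H: Route C wins 11–10.
Route E beats each rival — Route A (17–4), Route B (17–4), Route G (17–4), Route C (17–4), Route H (17–4) — so Route E is the Condorcet winner.

Route E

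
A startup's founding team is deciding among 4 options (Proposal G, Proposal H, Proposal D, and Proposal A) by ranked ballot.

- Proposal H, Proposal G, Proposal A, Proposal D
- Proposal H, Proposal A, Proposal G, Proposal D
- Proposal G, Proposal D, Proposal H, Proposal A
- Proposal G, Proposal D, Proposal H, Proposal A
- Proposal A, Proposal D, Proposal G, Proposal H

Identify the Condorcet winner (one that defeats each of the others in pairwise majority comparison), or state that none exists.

Head-to-head results (5 voters total):
Proposal G vs Proposal H: Proposal G wins 3–2.
Proposal G vs Proposal D: Proposal G wins 4–1.
Proposal G vs Proposal A: Proposal G wins 3–2.
Proposal H vs Proposal D: Proposal D wins 3–2.
Proposal H vs Proposal A: Proposal H wins 4–1.
Proposal D vs Proposal A: Proposal A wins 3–2.
Proposal G beats each rival — Proposal H (3–2), Proposal D (4–1), Proposal A (3–2) — so Proposal G is the Condorcet winner.

Proposal G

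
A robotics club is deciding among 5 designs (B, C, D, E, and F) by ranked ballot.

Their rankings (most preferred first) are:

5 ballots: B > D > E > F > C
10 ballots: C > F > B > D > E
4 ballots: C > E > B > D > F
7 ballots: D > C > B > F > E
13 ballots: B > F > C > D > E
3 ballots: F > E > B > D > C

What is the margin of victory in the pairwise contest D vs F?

Ballots ranking D above F: 5+4+7 = 16.
Ballots ranking F above D: 10+13+3 = 26.
F wins 26–16, a margin of 10.

10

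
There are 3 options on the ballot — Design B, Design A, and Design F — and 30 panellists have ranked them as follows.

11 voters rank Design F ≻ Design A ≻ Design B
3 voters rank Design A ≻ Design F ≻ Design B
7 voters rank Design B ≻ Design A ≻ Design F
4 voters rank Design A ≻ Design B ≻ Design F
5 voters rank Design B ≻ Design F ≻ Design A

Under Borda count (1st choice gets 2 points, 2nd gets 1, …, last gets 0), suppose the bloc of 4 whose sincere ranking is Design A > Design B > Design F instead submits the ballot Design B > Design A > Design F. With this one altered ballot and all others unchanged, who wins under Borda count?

Design B

Borda totals with the altered ballot: Design B 32, Design A 28, Design F 30.
The switch changes the winner from Design A to Design B.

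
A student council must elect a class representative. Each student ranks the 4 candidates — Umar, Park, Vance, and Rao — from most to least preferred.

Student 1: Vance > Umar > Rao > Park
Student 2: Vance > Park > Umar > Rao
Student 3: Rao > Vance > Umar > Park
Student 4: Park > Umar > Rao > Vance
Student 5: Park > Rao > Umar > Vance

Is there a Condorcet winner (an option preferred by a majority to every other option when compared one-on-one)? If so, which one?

None — there is no Condorcet winner

Head-to-head results (5 voters total):
Umar vs Park: Park wins 3–2.
Umar vs Vance: Vance wins 3–2.
Umar vs Rao: Umar wins 3–2.
Park vs Vance: Vance wins 3–2.
Park vs Rao: Park wins 3–2.
Vance vs Rao: Rao wins 3–2.
No candidate beats all others: Umar beats Rao beats Vance beats Umar, a majority cycle.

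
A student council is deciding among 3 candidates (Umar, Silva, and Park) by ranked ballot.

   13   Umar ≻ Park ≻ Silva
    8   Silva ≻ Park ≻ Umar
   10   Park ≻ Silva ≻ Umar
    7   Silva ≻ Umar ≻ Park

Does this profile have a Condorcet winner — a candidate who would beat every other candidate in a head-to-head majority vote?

No

Head-to-head results (38 voters total):
Umar vs Silva: Silva wins 25–13.
Umar vs Park: Umar wins 20–18.
Silva vs Park: Park wins 23–15.
No candidate beats all others: Umar beats Park beats Silva beats Umar, a majority cycle.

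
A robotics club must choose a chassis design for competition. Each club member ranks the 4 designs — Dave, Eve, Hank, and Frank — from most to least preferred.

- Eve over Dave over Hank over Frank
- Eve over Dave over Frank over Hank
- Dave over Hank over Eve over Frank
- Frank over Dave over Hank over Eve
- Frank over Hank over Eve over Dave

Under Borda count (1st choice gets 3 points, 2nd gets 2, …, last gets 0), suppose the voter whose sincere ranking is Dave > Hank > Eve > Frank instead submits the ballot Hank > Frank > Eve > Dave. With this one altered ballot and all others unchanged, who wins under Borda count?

Frank

Borda totals with the altered ballot: Dave 6, Eve 8, Hank 7, Frank 9.
The switch changes the winner from Dave to Frank.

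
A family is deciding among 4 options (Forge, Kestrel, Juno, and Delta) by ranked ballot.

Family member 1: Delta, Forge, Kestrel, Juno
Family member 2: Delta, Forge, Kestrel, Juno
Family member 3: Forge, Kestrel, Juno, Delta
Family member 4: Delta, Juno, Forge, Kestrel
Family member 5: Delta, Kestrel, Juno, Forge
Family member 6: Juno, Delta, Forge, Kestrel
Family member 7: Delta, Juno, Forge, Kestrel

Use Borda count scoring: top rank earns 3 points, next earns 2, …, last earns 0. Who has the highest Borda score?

Delta

Borda scores:
  Forge: 2 + 2 + 3 + 1 + 0 + 1 + 1 = 10
  Kestrel: 1 + 1 + 2 + 0 + 2 + 0 + 0 = 6
  Juno: 0 + 0 + 1 + 2 + 1 + 3 + 2 = 9
  Delta: 3 + 3 + 0 + 3 + 3 + 2 + 3 = 17
Delta has the highest total.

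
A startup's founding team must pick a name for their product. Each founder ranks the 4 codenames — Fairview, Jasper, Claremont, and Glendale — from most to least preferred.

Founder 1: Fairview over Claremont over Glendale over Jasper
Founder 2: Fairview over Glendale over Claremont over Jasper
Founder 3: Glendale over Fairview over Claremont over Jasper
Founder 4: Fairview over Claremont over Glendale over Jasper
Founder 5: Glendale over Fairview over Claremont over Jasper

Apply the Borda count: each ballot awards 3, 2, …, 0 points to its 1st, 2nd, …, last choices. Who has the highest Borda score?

Borda scores:
  Fairview: 3 + 3 + 2 + 3 + 2 = 13
  Jasper: 0 + 0 + 0 + 0 + 0 = 0
  Claremont: 2 + 1 + 1 + 2 + 1 = 7
  Glendale: 1 + 2 + 3 + 1 + 3 = 10
Fairview has the highest total.

Fairview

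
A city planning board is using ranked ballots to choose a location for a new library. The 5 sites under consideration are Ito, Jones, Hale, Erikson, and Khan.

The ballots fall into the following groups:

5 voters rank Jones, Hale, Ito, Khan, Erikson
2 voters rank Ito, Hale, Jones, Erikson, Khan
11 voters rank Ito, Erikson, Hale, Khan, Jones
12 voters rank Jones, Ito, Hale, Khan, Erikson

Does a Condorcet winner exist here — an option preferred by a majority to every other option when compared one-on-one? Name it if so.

Jones

Head-to-head results (30 voters total):
Ito vs Jones: Jones wins 17–13.
Ito vs Hale: Ito wins 25–5.
Ito vs Erikson: Ito wins 30–0.
Ito vs Khan: Ito wins 30–0.
Jones vs Hale: Jones wins 17–13.
Jones vs Erikson: Jones wins 19–11.
Jones vs Khan: Jones wins 19–11.
Hale vs Erikson: Hale wins 19–11.
Hale vs Khan: Hale wins 30–0.
Erikson vs Khan: Khan wins 17–13.
Jones beats each rival — Ito (17–13), Hale (17–13), Erikson (19–11), Khan (19–11) — so Jones is the Condorcet winner.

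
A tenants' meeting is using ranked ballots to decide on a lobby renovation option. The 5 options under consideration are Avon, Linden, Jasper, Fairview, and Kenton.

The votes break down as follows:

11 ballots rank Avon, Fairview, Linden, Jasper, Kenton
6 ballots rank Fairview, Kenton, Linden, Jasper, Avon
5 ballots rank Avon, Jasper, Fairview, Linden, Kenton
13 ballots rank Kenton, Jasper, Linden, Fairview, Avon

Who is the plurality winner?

First-place vote totals:
  Avon: 16
  Linden: 0
  Jasper: 0
  Fairview: 6
  Kenton: 13
Avon has the most first-place votes.

Avon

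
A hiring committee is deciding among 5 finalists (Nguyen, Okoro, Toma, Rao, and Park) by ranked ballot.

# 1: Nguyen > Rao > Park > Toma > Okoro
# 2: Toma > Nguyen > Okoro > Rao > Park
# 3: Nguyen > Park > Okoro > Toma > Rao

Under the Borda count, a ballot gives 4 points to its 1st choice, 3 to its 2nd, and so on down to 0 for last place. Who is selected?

Nguyen

Borda scores:
  Nguyen: 4 + 3 + 4 = 11
  Okoro: 0 + 2 + 2 = 4
  Toma: 1 + 4 + 1 = 6
  Rao: 3 + 1 + 0 = 4
  Park: 2 + 0 + 3 = 5
Nguyen has the highest total.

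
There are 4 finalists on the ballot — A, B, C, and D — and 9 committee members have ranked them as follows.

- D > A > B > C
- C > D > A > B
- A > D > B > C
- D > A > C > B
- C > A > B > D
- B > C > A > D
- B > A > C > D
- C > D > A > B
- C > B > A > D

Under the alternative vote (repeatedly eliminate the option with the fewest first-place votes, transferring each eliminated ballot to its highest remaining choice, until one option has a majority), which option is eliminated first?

A

Round 1: C 4, B 2, D 2, A 1. A has the fewest and is eliminated.
Round 2: C 4, D 3, B 2. B has the fewest and is eliminated.
Round 3: C 6, D 3. C has a majority.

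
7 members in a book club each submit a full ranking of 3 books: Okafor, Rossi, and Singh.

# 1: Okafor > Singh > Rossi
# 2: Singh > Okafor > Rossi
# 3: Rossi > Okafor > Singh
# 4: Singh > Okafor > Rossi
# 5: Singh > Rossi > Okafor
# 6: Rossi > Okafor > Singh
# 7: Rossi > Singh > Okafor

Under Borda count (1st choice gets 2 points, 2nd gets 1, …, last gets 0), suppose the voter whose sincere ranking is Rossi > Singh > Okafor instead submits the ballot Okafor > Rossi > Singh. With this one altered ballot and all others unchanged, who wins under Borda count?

Borda totals with the altered ballot: Okafor 8, Rossi 6, Singh 7.
The switch changes the winner from Singh to Okafor.

Okafor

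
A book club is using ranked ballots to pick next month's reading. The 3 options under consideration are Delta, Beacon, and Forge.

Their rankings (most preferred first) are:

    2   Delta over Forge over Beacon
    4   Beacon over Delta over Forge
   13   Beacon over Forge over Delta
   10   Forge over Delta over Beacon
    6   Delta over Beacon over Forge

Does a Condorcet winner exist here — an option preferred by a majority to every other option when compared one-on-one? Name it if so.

No Condorcet winner

Head-to-head results (35 voters total):
Delta vs Beacon: Delta wins 18–17.
Delta vs Forge: Forge wins 23–12.
Beacon vs Forge: Beacon wins 23–12.
No candidate beats all others: Delta beats Beacon beats Forge beats Delta, a majority cycle.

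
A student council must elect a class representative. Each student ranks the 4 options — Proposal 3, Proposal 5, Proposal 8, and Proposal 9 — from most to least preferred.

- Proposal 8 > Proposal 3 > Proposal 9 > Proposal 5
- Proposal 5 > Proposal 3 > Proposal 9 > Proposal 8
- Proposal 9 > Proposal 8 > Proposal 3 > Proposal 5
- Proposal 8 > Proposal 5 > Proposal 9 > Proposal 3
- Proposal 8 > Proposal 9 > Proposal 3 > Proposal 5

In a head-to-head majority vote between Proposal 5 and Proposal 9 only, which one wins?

Ballots ranking Proposal 5 above Proposal 9: 2.
Ballots ranking Proposal 9 above Proposal 5: 3.
Proposal 9 wins the head-to-head, 3–2.

Proposal 9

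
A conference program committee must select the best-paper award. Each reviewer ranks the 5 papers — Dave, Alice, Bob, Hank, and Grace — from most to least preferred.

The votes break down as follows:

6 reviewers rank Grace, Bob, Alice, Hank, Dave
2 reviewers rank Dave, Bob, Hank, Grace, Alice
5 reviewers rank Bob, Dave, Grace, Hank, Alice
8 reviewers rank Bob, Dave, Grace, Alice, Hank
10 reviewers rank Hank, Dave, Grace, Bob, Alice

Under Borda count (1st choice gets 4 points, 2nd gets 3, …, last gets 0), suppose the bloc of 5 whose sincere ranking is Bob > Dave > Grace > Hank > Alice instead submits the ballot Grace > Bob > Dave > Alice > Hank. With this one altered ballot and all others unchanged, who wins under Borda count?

Grace

Borda totals with the altered ballot: Dave 72, Alice 25, Bob 81, Hank 50, Grace 82.
The switch changes the winner from Bob to Grace.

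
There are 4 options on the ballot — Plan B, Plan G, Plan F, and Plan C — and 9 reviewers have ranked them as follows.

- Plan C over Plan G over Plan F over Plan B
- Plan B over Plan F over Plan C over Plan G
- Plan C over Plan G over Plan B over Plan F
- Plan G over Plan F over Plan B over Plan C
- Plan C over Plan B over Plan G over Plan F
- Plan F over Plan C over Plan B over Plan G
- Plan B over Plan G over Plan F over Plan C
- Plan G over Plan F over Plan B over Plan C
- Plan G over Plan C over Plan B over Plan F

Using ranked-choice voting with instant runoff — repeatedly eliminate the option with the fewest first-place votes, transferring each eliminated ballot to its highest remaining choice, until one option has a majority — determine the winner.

Plan C

Round 1: Plan G 3, Plan C 3, Plan B 2, Plan F 1. Plan F has the fewest and is eliminated.
Round 2: Plan C 4, Plan G 3, Plan B 2. Plan B has the fewest and is eliminated.
Round 3: Plan C 5, Plan G 4. Plan C has a majority.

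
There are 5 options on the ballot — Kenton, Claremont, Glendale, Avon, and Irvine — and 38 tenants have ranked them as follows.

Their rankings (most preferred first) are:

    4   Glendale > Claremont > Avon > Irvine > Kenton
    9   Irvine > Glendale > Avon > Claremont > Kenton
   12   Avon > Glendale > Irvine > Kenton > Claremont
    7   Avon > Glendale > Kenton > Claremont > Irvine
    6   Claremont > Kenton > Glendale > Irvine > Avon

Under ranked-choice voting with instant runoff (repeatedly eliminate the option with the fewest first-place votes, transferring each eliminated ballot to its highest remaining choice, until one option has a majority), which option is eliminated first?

Kenton

Round 1: Avon 19, Irvine 9, Claremont 6, Glendale 4, Kenton 0. Kenton has the fewest and is eliminated.
Round 2: Avon 19, Irvine 9, Claremont 6, Glendale 4. Glendale has the fewest and is eliminated.
Round 3: Avon 19, Claremont 10, Irvine 9. Irvine has the fewest and is eliminated.
Round 4: Avon 28, Claremont 10. Avon has a majority.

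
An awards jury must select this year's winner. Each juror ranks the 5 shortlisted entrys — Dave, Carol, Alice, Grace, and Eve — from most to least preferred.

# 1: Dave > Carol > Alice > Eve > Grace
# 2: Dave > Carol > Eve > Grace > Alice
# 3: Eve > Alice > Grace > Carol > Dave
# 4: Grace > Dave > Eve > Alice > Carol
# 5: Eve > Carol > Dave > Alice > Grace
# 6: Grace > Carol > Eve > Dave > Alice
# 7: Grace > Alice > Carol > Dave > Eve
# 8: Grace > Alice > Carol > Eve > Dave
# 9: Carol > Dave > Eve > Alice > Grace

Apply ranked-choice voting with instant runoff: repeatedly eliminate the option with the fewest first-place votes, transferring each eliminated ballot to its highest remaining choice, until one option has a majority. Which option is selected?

Grace

Round 1: Grace 4, Dave 2, Eve 2, Carol 1, Alice 0. Alice has the fewest and is eliminated.
Round 2: Grace 4, Dave 2, Eve 2, Carol 1. Carol has the fewest and is eliminated.
Round 3: Grace 4, Dave 3, Eve 2. Eve has the fewest and is eliminated.
Round 4: Grace 5, Dave 4. Grace has a majority.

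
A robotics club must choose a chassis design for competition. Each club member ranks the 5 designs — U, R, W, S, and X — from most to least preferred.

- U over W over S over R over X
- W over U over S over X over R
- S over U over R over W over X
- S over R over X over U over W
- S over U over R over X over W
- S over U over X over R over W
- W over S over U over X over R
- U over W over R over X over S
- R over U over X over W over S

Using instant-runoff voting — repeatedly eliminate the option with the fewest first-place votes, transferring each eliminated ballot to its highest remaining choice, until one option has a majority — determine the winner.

S

Round 1: S 4, U 2, W 2, R 1, X 0. X has the fewest and is eliminated.
Round 2: S 4, U 2, W 2, R 1. R has the fewest and is eliminated.
Round 3: S 4, U 3, W 2. W has the fewest and is eliminated.
Round 4: S 5, U 4. S has a majority.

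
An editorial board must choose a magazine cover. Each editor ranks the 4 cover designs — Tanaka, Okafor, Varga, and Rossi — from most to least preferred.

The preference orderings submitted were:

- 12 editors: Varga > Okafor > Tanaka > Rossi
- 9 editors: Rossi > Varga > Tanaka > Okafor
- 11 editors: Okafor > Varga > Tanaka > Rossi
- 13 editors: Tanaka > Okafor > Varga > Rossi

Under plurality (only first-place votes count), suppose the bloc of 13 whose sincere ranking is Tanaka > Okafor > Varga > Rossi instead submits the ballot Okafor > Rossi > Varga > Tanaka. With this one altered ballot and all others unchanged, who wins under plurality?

Okafor

First-place totals with the altered ballot: Tanaka 0, Okafor 24, Varga 12, Rossi 9.
The switch changes the winner from Tanaka to Okafor.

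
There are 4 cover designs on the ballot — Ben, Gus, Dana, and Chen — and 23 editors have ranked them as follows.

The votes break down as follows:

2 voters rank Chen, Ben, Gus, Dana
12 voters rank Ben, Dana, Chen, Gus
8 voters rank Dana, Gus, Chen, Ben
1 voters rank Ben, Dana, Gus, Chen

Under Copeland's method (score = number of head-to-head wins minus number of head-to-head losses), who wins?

Pairwise results:
  Ben vs Gus: Ben wins 15–8.
  Ben vs Dana: Ben wins 15–8.
  Ben vs Chen: Ben wins 13–10.
  Gus vs Dana: Dana wins 21–2.
  Gus vs Chen: Chen wins 14–9.
  Dana vs Chen: Dana wins 21–2.
Copeland scores (wins − losses):
  Ben: 3 − 0 = 3
  Gus: 0 − 3 = -3
  Dana: 2 − 1 = 1
  Chen: 1 − 2 = -1
Ben has the best Copeland score.

Ben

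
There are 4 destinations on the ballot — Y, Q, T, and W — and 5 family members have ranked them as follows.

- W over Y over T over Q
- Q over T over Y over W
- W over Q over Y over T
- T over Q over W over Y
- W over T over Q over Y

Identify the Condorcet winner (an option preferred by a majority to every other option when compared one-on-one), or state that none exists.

Head-to-head results (5 voters total):
Y vs Q: Q wins 4–1.
Y vs T: T wins 3–2.
Y vs W: W wins 4–1.
Q vs T: T wins 3–2.
Q vs W: W wins 3–2.
T vs W: W wins 3–2.
W beats each rival — Y (4–1), Q (3–2), T (3–2) — so W is the Condorcet winner.

W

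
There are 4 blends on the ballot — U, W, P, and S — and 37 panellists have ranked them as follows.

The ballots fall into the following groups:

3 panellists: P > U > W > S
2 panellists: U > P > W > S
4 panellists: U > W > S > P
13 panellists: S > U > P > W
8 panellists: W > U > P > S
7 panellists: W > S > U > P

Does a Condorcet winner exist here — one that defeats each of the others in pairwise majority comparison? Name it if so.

No Condorcet winner

Head-to-head results (37 voters total):
U vs W: U wins 22–15.
U vs P: U wins 34–3.
U vs S: S wins 20–17.
W vs P: W wins 19–18.
W vs S: W wins 24–13.
P vs S: S wins 24–13.
No candidate beats all others: U beats W beats S beats U, a majority cycle.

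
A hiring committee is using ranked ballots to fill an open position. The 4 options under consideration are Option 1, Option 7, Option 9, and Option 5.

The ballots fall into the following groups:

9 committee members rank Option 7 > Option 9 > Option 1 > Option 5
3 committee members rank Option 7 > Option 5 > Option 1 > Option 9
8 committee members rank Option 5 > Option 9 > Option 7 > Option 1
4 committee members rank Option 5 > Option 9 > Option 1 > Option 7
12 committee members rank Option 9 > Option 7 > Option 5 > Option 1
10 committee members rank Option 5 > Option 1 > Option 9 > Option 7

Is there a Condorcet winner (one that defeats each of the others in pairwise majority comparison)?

No

Head-to-head results (46 voters total):
Option 1 vs Option 7: Option 7 wins 32–14.
Option 1 vs Option 9: Option 9 wins 33–13.
Option 1 vs Option 5: Option 5 wins 37–9.
Option 7 vs Option 9: Option 9 wins 34–12.
Option 7 vs Option 5: Option 7 wins 24–22.
Option 9 vs Option 5: Option 5 wins 25–21.
No candidate beats all others: Option 7 beats Option 5 beats Option 9 beats Option 7, a majority cycle.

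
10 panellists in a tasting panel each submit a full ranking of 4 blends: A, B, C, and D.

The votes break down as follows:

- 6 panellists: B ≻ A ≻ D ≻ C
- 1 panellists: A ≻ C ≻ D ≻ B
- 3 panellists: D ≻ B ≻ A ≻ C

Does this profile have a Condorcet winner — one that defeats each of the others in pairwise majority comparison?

Head-to-head results (10 voters total):
A vs B: B wins 9–1.
A vs C: A wins 10–0.
A vs D: A wins 7–3.
B vs C: B wins 9–1.
B vs D: B wins 6–4.
C vs D: D wins 9–1.
B beats each rival — A (9–1), C (9–1), D (6–4) — so B is the Condorcet winner.

Yes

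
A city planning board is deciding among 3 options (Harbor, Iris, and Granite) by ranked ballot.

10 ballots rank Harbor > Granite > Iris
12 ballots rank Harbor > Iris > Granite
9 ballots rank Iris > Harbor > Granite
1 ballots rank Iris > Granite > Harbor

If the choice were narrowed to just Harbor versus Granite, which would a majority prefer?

Ballots ranking Harbor above Granite: 10+12+9 = 31.
Ballots ranking Granite above Harbor: 1.
Harbor wins the head-to-head, 31–1.

Harbor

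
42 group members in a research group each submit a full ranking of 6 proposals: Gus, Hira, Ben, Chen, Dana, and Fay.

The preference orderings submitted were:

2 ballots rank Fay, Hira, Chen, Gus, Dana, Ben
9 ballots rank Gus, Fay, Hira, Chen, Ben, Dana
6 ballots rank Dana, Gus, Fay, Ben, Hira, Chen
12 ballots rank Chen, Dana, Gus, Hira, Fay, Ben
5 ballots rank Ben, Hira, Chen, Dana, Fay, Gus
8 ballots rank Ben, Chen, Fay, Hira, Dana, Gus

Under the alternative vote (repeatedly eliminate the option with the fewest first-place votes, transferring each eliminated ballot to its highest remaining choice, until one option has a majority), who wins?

Chen

Round 1: Ben 13, Chen 12, Gus 9, Dana 6, Fay 2, Hira 0. Hira has the fewest and is eliminated.
Round 2: Ben 13, Chen 12, Gus 9, Dana 6, Fay 2. Fay has the fewest and is eliminated.
Round 3: Chen 14, Ben 13, Gus 9, Dana 6. Dana has the fewest and is eliminated.
Round 4: Gus 15, Chen 14, Ben 13. Ben has the fewest and is eliminated.
Round 5: Chen 27, Gus 15. Chen has a majority.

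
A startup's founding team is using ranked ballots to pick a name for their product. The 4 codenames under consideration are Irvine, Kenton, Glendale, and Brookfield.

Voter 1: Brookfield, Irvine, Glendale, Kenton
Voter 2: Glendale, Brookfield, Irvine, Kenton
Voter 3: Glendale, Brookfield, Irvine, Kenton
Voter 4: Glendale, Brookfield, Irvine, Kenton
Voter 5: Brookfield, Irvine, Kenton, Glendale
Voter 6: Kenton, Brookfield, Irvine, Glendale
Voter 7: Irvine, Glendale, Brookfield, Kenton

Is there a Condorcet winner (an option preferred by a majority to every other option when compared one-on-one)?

No

Head-to-head results (7 voters total):
Irvine vs Kenton: Irvine wins 6–1.
Irvine vs Glendale: Irvine wins 4–3.
Irvine vs Brookfield: Brookfield wins 6–1.
Kenton vs Glendale: Glendale wins 5–2.
Kenton vs Brookfield: Brookfield wins 6–1.
Glendale vs Brookfield: Glendale wins 4–3.
No candidate beats all others: Irvine beats Glendale beats Brookfield beats Irvine, a majority cycle.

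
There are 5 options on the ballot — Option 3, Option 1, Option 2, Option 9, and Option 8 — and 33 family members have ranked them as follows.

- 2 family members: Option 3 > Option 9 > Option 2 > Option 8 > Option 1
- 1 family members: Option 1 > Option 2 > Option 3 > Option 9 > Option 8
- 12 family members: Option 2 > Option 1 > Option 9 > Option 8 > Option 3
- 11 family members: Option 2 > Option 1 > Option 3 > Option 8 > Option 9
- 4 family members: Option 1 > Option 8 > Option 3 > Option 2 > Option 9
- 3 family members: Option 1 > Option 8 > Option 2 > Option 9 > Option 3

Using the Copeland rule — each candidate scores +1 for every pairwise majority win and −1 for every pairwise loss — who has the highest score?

Option 2

Pairwise results:
  Option 3 vs Option 1: Option 1 wins 31–2.
  Option 3 vs Option 2: Option 2 wins 27–6.
  Option 3 vs Option 9: Option 3 wins 18–15.
  Option 3 vs Option 8: Option 8 wins 19–14.
  Option 1 vs Option 2: Option 2 wins 25–8.
  Option 1 vs Option 9: Option 1 wins 31–2.
  Option 1 vs Option 8: Option 1 wins 31–2.
  Option 2 vs Option 9: Option 2 wins 31–2.
  Option 2 vs Option 8: Option 2 wins 26–7.
  Option 9 vs Option 8: Option 8 wins 18–15.
Copeland scores (wins − losses):
  Option 3: 1 − 3 = -2
  Option 1: 3 − 1 = 2
  Option 2: 4 − 0 = 4
  Option 9: 0 − 4 = -4
  Option 8: 2 − 2 = 0
Option 2 has the best Copeland score.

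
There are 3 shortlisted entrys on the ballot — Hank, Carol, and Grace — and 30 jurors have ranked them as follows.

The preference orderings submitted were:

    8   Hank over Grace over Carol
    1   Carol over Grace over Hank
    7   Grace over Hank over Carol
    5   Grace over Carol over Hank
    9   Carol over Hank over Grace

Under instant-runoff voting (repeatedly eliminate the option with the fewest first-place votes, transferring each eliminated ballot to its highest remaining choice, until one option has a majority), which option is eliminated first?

Round 1: Grace 12, Carol 10, Hank 8. Hank has the fewest and is eliminated.
Round 2: Grace 20, Carol 10. Grace has a majority.

Hank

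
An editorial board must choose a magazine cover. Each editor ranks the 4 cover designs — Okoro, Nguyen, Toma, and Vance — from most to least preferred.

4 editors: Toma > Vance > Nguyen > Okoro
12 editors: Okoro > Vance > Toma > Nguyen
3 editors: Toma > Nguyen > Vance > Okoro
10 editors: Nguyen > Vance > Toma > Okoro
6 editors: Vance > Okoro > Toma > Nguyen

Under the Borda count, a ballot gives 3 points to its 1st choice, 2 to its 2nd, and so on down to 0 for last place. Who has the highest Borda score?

Vance

Borda scores:
  Okoro: 4·0 + 12·3 + 3·0 + 10·0 + 6·2 = 48
  Nguyen: 4·1 + 12·0 + 3·2 + 10·3 + 6·0 = 40
  Toma: 4·3 + 12·1 + 3·3 + 10·1 + 6·1 = 49
  Vance: 4·2 + 12·2 + 3·1 + 10·2 + 6·3 = 73
Vance has the highest total.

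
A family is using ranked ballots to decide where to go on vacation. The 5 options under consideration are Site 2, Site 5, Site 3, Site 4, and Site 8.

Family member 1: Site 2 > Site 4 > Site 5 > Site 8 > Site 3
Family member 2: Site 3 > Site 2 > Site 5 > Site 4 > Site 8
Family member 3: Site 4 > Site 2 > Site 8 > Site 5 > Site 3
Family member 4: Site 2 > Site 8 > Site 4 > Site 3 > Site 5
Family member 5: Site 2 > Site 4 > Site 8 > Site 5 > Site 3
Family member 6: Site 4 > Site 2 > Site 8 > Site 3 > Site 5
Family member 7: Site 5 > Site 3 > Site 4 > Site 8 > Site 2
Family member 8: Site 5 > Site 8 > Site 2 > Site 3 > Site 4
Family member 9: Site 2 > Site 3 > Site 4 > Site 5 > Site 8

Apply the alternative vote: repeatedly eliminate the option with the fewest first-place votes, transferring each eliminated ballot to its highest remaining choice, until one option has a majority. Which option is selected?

Round 1: Site 2 4, Site 5 2, Site 4 2, Site 3 1, Site 8 0. Site 8 has the fewest and is eliminated.
Round 2: Site 2 4, Site 5 2, Site 4 2, Site 3 1. Site 3 has the fewest and is eliminated.
Round 3: Site 2 5, Site 5 2, Site 4 2. Site 2 has a majority.

Site 2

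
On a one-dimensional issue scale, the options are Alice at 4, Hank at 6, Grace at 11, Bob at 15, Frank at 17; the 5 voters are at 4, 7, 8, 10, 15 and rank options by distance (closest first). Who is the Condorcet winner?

With single-peaked preferences on a line, the Condorcet winner is the candidate closest to the median voter.
The median voter (position 8) is closest to Hank at 6.
Check: Hank vs Frank — voters closer to Hank: 4 of 5.

Hank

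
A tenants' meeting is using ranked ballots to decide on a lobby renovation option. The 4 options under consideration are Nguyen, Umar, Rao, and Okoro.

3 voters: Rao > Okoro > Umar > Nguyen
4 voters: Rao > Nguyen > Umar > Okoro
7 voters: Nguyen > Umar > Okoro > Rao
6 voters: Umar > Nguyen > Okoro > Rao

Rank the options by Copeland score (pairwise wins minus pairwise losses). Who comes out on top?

Nguyen

Pairwise results:
  Nguyen vs Umar: Nguyen wins 11–9.
  Nguyen vs Rao: Nguyen wins 13–7.
  Nguyen vs Okoro: Nguyen wins 17–3.
  Umar vs Rao: Umar wins 13–7.
  Umar vs Okoro: Umar wins 17–3.
  Rao vs Okoro: Okoro wins 13–7.
Copeland scores (wins − losses):
  Nguyen: 3 − 0 = 3
  Umar: 2 − 1 = 1
  Rao: 0 − 3 = -3
  Okoro: 1 − 2 = -1
Nguyen has the best Copeland score.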